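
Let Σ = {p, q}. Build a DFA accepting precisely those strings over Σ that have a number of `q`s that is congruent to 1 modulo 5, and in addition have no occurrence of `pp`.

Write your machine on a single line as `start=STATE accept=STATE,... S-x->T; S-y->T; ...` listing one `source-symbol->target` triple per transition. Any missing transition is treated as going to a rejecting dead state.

Run two small machines in parallel and take their product. The first has 5 states tracking the count of `q`s modulo 5; the second has 3 states tracking partial matches of the forbidden pattern `pp`. A product state is a pair (one from each), accepting exactly when both do. Minimizing collapses redundant product states.
          p    q  
>  S0     S1   S2 
   S1     S3   S2 
 * S2     S4   S5 
   S3     S3   S3 
 * S4     S3   S5 
   S5     S6   S7 
   S6     S3   S7 
   S7     S8   S9 
   S8     S3   S9 
   S9    S10   S0 
   S10    S3   S0 
(> = start, * = accepting)

start=S0; accept=S2,S4; S0-p->S1; S0-q->S2; S1-p->S3; S1-q->S2; S2-p->S4; S2-q->S5; S3-p->S3; S3-q->S3; S4-p->S3; S4-q->S5; S5-p->S6; S5-q->S7; S6-p->S3; S6-q->S7; S7-p->S8; S7-q->S9; S8-p->S3; S8-q->S9; S9-p->S10; S9-q->S0; S10-p->S3; S10-q->S0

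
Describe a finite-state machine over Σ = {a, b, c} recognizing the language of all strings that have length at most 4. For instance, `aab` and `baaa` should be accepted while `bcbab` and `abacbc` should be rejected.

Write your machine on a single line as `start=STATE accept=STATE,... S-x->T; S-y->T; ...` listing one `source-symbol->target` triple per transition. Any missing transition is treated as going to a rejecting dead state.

We only need to distinguish lengths 0, 1, …, 4, and '>4'. Chain s0 → s1 → s2 → s3 → s4 → s5 on every symbol, with s5 looping. Accepting states: {s0, s1, s2, s3, s4}.
With 6 states:
        a   b   c  
>* s0   s1  s1  s1 
 * s1   s2  s2  s2 
 * s2   s3  s3  s3 
 * s3   s4  s4  s4 
 * s4   s5  s5  s5 
   s5   s5  s5  s5 
(> = start, * = accepting)

start=s0; accept=s0,s1,s2,s3,s4; s0-a->s1; s0-b->s1; s0-c->s1; s1-a->s2; s1-b->s2; s1-c->s2; s2-a->s3; s2-b->s3; s2-c->s3; s3-a->s4; s3-b->s4; s3-c->s4; s4-a->s5; s4-b->s5; s4-c->s5; s5-a->s5; s5-b->s5; s5-c->s5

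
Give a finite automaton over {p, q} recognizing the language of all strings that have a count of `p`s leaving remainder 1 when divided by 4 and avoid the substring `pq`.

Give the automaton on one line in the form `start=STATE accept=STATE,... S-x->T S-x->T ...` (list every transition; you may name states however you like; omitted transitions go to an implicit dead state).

start=s0 accept=s1 s0-p->s1 s0-q->s0 s1-p->s2 s1-q->s3 s2-p->s4 s2-q->s5 s3-p->s5 s3-q->s3 s4-p->s6 s4-q->s7 s5-p->s7 s5-q->s5 s6-p->s1 s6-q->s8 s7-p->s8 s7-q->s7 s8-p->s3 s8-q->s8

Run two small machines in parallel and take their product. The first has 4 states tracking the count of `p`s modulo 4; the second has 3 states tracking partial matches of the forbidden pattern `pq`. A product state is a pair (one from each), accepting exactly when both do.
A 9-state machine:
        p   q  
>  s0   s1  s0 
 * s1   s2  s3 
   s2   s4  s5 
   s3   s5  s3 
   s4   s6  s7 
   s5   s7  s5 
   s6   s1  s8 
   s7   s8  s7 
   s8   s3  s8 
(> = start, * = accepting)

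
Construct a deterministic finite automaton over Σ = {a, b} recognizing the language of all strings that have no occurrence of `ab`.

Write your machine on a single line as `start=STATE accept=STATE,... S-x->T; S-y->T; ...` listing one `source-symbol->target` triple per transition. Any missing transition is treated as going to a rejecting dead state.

Track partial matches of the forbidden pattern `ab`. State s2 is a dead state reached once `ab` has occurred; every other state accepts. s0 means no part of `ab` is currently matched.
        a   b  
>* s0   s1  s0 
 * s1   s1  s2 
   s2   s2  s2 
(> = start, * = accepting)

start=s0; accept=s0,s1; s0-a->s1; s0-b->s0; s1-a->s1; s1-b->s2; s2-a->s2; s2-b->s2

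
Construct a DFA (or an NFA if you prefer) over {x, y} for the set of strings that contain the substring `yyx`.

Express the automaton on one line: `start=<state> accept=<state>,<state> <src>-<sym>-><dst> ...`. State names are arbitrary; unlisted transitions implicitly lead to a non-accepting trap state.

Track how much of `yyx` has been matched so far: state q0 is no progress, q3 is the absorbing accept state reached once `yyx` has occurred. Intermediate states record partial matches; on a mismatch, fall back to the longest reusable overlap.
        x   y  
>  q0   q0  q1 
   q1   q0  q2 
   q2   q3  q2 
 * q3   q3  q3 
(> = start, * = accepting)

start=q0 accept=q3 q0-x->q0 q0-y->q1 q1-x->q0 q1-y->q2 q2-x->q3 q2-y->q2 q3-x->q3 q3-y->q3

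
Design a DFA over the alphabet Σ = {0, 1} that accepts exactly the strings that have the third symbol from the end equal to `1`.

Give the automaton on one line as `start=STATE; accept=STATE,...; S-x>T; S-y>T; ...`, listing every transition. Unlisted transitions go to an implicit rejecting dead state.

start=q0; accept=q11,q12,q13,q14; q0-0>q1; q0-1>q2; q1-0>q3; q1-1>q4; q2-0>q5; q2-1>q6; q3-0>q7; q3-1>q8; q4-0>q9; q4-1>q10; q5-0>q11; q5-1>q12; q6-0>q13; q6-1>q14; q7-0>q7; q7-1>q8; q8-0>q9; q8-1>q10; q9-0>q11; q9-1>q12; q10-0>q13; q10-1>q14; q11-0>q7; q11-1>q8; q12-0>q9; q12-1>q10; q13-0>q11; q13-1>q12; q14-0>q13; q14-1>q14

Because acceptance depends on a position counted from the end, the machine has to buffer the most recent 3 symbols. Make each state the string of the last up-to-3 symbols read; on input `x` shift the window left and append `x`. Accept when the buffered window has length 3 and begins with `1`.
A 15-state machine:
          0    1  
>  q0     q1   q2 
   q1     q3   q4 
   q2     q5   q6 
   q3     q7   q8 
   q4     q9  q10 
   q5    q11  q12 
   q6    q13  q14 
   q7     q7   q8 
   q8     q9  q10 
   q9    q11  q12 
   q10   q13  q14 
 * q11    q7   q8 
 * q12    q9  q10 
 * q13   q11  q12 
 * q14   q13  q14 
(> = start, * = accepting)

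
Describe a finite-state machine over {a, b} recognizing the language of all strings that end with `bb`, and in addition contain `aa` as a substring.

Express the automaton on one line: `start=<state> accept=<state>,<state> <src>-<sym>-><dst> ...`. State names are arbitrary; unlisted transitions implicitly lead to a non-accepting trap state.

Run two small machines in parallel and take their product. The first has 3 states tracking how much of the suffix `bb` has currently been matched; the second has 3 states tracking whether and how much of `aa` has been seen. A product state is a pair (one from each), accepting exactly when both do. Equivalent product states are then merged.
        a   b  
>  s0   s1  s0 
   s1   s2  s0 
   s2   s2  s3 
   s3   s2  s4 
 * s4   s2  s4 
(> = start, * = accepting)

start=s0 accept=s4 s0-a->s1 s0-b->s0 s1-a->s2 s1-b->s0 s2-a->s2 s2-b->s3 s3-a->s2 s3-b->s4 s4-a->s2 s4-b->s4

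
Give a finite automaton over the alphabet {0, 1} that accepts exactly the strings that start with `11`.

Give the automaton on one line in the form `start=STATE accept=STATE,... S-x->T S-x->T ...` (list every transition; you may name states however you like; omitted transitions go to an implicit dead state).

start=q0 accept=q2 q0-0->q3 q0-1->q1 q1-0->q3 q1-1->q2 q2-0->q2 q2-1->q2 q3-0->q3 q3-1->q3

Walk along `11` while the input agrees: from q0 take `1` to q1, and so on. Any deviation drops to the rejecting sink q3. Once q2 is reached the prefix is confirmed and every continuation is accepted.
A 4-state machine:
        0   1  
>  q0   q3  q1 
   q1   q3  q2 
 * q2   q2  q2 
   q3   q3  q3 
(> = start, * = accepting)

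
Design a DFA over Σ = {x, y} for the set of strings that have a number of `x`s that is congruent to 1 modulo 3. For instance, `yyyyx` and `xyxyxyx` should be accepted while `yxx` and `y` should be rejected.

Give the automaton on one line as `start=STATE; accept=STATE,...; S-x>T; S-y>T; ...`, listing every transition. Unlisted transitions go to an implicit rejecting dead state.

The only thing that matters is how many `x`s have appeared, reduced mod 3. Use one state per residue: q0 for 0, …, q2 for 2. Reading `x` moves to the next residue; anything else stays put. q1 is accepting.
3 states suffice.
        x   y  
>  q0   q1  q0 
 * q1   q2  q1 
   q2   q0  q2 
(> = start, * = accepting)

start=q0; accept=q1; q0-x>q1; q0-y>q0; q1-x>q2; q1-y>q1; q2-x>q0; q2-y>q2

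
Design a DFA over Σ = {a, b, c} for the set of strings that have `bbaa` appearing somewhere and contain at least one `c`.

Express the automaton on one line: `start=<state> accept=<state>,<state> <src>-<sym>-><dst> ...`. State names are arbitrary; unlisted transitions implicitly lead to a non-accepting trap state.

Build one automaton per condition and run them in lockstep. The first has 5 states tracking whether and how much of `bbaa` has been seen; the second has 3 states tracking the count of `c`s, saturating at 2. A product state is a pair (one from each), accepting exactly when both do. After merging equivalent states the machine shrinks.
        a   b   c  
>  q0   q0  q1  q2 
   q1   q0  q3  q2 
   q2   q2  q4  q2 
   q3   q5  q3  q2 
   q4   q2  q6  q2 
   q5   q7  q1  q2 
   q6   q8  q6  q2 
   q7   q7  q7  q9 
   q8   q9  q4  q2 
 * q9   q9  q9  q9 
(> = start, * = accepting)

start=q0 accept=q9 q0-a->q0 q0-b->q1 q0-c->q2 q1-a->q0 q1-b->q3 q1-c->q2 q2-a->q2 q2-b->q4 q2-c->q2 q3-a->q5 q3-b->q3 q3-c->q2 q4-a->q2 q4-b->q6 q4-c->q2 q5-a->q7 q5-b->q1 q5-c->q2 q6-a->q8 q6-b->q6 q6-c->q2 q7-a->q7 q7-b->q7 q7-c->q9 q8-a->q9 q8-b->q4 q8-c->q2 q9-a->q9 q9-b->q9 q9-c->q9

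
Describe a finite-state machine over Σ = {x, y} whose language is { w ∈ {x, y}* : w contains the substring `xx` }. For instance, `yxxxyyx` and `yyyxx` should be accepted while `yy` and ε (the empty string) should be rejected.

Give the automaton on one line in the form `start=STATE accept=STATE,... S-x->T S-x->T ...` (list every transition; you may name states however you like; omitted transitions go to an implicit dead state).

start=q0 accept=q2 q0-x->q1 q0-y->q0 q1-x->q2 q1-y->q0 q2-x->q2 q2-y->q2

States q0..q1 record the length of the longest prefix of `xx` that matches the current input suffix. Reaching q2 means `xx` has been seen, and we stay there forever. Accept from q2.
A 3-state machine:
        x   y  
>  q0   q1  q0 
   q1   q2  q0 
 * q2   q2  q2 
(> = start, * = accepting)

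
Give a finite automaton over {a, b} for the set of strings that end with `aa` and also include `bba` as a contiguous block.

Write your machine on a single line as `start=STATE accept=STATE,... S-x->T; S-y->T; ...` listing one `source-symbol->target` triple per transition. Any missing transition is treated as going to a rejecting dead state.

start=S0; accept=S4; S0-a->S0; S0-b->S1; S1-a->S0; S1-b->S2; S2-a->S3; S2-b->S2; S3-a->S4; S3-b->S2; S4-a->S4; S4-b->S2

Handle the two conditions separately and then intersect. The first has 3 states tracking how much of the suffix `aa` has currently been matched; the second has 4 states tracking whether and how much of `bba` has been seen. A product state is a pair (one from each), accepting exactly when both do. Minimizing collapses redundant product states.
        a   b  
>  S0   S0  S1 
   S1   S0  S2 
   S2   S3  S2 
   S3   S4  S2 
 * S4   S4  S2 
(> = start, * = accepting)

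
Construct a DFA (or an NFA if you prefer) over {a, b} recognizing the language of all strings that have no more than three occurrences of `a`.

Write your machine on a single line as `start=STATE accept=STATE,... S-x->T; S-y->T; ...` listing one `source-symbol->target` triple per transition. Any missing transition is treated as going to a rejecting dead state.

start=q0; accept=q0,q1,q2,q3; q0-a->q1; q0-b->q0; q1-a->q2; q1-b->q1; q2-a->q3; q2-b->q2; q3-a->q4; q3-b->q3; q4-a->q4; q4-b->q4

Only the number of `a`s matters, and only up to 4. Make a chain q0 → q1 → q2 → q3 → q4 advanced by each `a` (with q4 absorbing); every other symbol self-loops. The accepting set is {q0, q1, q2, q3}.
With 5 states:
        a   b  
>* q0   q1  q0 
 * q1   q2  q1 
 * q2   q3  q2 
 * q3   q4  q3 
   q4   q4  q4 
(> = start, * = accepting)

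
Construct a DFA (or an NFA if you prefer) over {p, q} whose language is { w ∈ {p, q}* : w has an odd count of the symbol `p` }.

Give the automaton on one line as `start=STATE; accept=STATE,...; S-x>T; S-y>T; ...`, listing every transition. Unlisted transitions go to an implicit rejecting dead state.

Keep the running count of `p`s modulo 2: each `p` advances along the cycle s0 → s1 → s0 while other symbols loop. Accept at s1.
A 2-state machine:
        p   q  
>  s0   s1  s0 
 * s1   s0  s1 
(> = start, * = accepting)

start=s0; accept=s1; s0-p>s1; s0-q>s0; s1-p>s0; s1-q>s1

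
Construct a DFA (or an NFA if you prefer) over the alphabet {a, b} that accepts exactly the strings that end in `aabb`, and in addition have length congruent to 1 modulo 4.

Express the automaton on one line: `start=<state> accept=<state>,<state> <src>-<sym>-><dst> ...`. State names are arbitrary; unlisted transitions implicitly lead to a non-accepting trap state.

start=q0 accept=q7 q0-a->q1 q0-b->q1 q1-a->q2 q1-b->q3 q2-a->q4 q2-b->q5 q3-a->q5 q3-b->q5 q4-a->q0 q4-b->q6 q5-a->q0 q5-b->q0 q6-a->q1 q6-b->q7 q7-a->q2 q7-b->q3

Handle the two conditions separately and then intersect. One (5 states) tracks how much of the suffix `aabb` has currently been matched; the other (4 states) tracks the input length modulo 4. Each combined state is a pair, one component from each; accept when both components accept. Equivalent product states are then merged.
        a   b  
>  q0   q1  q1 
   q1   q2  q3 
   q2   q4  q5 
   q3   q5  q5 
   q4   q0  q6 
   q5   q0  q0 
   q6   q1  q7 
 * q7   q2  q3 
(> = start, * = accepting)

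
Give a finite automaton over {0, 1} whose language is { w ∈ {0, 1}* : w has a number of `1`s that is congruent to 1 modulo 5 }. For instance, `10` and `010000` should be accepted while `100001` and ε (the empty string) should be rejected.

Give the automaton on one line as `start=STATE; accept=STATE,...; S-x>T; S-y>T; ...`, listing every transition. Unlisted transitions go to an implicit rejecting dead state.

start=S0; accept=S1; S0-0>S0; S0-1>S1; S1-0>S1; S1-1>S2; S2-0>S2; S2-1>S3; S3-0>S3; S3-1>S4; S4-0>S4; S4-1>S0

Keep the running count of `1`s modulo 5: each `1` advances along the cycle S0 → S1 → S2 → S3 → S4 → S0 while other symbols loop. Accept at S1.
With 5 states:
        0   1  
>  S0   S0  S1 
 * S1   S1  S2 
   S2   S2  S3 
   S3   S3  S4 
   S4   S4  S0 
(> = start, * = accepting)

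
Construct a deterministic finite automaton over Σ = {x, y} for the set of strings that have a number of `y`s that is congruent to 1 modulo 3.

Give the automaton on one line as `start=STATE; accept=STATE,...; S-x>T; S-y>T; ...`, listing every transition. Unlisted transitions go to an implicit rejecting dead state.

The only thing that matters is how many `y`s have appeared, reduced mod 3. Use one state per residue: q0 for 0, …, q2 for 2. Reading `y` moves to the next residue; anything else stays put. q1 is accepting.
A 3-state machine:
        x   y  
>  q0   q0  q1 
 * q1   q1  q2 
   q2   q2  q0 
(> = start, * = accepting)

start=q0; accept=q1; q0-x>q0; q0-y>q1; q1-x>q1; q1-y>q2; q2-x>q2; q2-y>q0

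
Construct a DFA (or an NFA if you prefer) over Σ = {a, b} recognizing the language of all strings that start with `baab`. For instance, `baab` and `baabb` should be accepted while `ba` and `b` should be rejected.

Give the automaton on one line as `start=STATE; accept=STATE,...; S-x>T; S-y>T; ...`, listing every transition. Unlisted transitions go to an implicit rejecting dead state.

start=s0; accept=s4; s0-a>s5; s0-b>s1; s1-a>s2; s1-b>s5; s2-a>s3; s2-b>s5; s3-a>s5; s3-b>s4; s4-a>s4; s4-b>s4; s5-a>s5; s5-b>s5

Check the first 4 symbols one by one: s0 through s3 record how many have matched `baab` so far; any wrong symbol goes to the dead state s5. After all 4 match we enter the accepting sink s4.
6 states suffice.
        a   b  
>  s0   s5  s1 
   s1   s2  s5 
   s2   s3  s5 
   s3   s5  s4 
 * s4   s4  s4 
   s5   s5  s5 
(> = start, * = accepting)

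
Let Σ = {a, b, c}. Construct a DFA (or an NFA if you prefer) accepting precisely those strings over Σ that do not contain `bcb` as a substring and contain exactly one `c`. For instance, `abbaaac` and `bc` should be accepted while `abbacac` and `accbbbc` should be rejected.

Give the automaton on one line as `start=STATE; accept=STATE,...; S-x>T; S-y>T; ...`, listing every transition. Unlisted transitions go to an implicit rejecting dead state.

start=S0; accept=S2,S3; S0-a>S0; S0-b>S1; S0-c>S2; S1-a>S0; S1-b>S1; S1-c>S3; S2-a>S2; S2-b>S2; S2-c>S4; S3-a>S2; S3-b>S4; S3-c>S4; S4-a>S4; S4-b>S4; S4-c>S4

Handle the two conditions separately and then intersect. The first has 4 states tracking partial matches of the forbidden pattern `bcb`; the second has 3 states tracking the count of `c`s, saturating at 2. A product state is a pair (one from each), accepting exactly when both do. Minimizing collapses redundant product states.
With 5 states:
        a   b   c  
>  S0   S0  S1  S2 
   S1   S0  S1  S3 
 * S2   S2  S2  S4 
 * S3   S2  S4  S4 
   S4   S4  S4  S4 
(> = start, * = accepting)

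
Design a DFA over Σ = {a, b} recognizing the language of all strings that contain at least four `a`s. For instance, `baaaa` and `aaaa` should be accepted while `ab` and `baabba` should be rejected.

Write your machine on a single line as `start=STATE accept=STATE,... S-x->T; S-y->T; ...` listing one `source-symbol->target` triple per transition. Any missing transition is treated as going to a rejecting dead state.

start=q0; accept=q4,q5; q0-a->q1; q0-b->q0; q1-a->q2; q1-b->q1; q2-a->q3; q2-b->q2; q3-a->q4; q3-b->q3; q4-a->q5; q4-b->q4; q5-a->q5; q5-b->q5

Count `a`s, saturating at 5: states q0 through q4 mean 0 through 4 `a`s seen; q5 means more than 4. Each `a` increments (capped at q5); other symbols loop. Accept from {q4, q5}.
A 6-state machine:
        a   b  
>  q0   q1  q0 
   q1   q2  q1 
   q2   q3  q2 
   q3   q4  q3 
 * q4   q5  q4 
 * q5   q5  q5 
(> = start, * = accepting)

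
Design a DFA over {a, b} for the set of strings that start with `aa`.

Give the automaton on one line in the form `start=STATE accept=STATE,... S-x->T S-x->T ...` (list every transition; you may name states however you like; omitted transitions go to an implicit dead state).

start=S0 accept=S2 S0-a->S1 S0-b->S3 S1-a->S2 S1-b->S3 S2-a->S2 S2-b->S2 S3-a->S3 S3-b->S3

Walk along `aa` while the input agrees: from S0 take `a` to S1, and so on. Any deviation drops to the rejecting sink S3. Once S2 is reached the prefix is confirmed and every continuation is accepted.
A 4-state machine:
        a   b  
>  S0   S1  S3 
   S1   S2  S3 
 * S2   S2  S2 
   S3   S3  S3 
(> = start, * = accepting)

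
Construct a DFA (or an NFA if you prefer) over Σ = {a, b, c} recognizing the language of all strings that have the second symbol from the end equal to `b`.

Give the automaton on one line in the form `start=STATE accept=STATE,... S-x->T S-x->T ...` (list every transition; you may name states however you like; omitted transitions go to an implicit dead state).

start=S0 accept=S7,S8,S9 S0-a->S1 S0-b->S2 S0-c->S3 S1-a->S4 S1-b->S5 S1-c->S6 S2-a->S7 S2-b->S8 S2-c->S9 S3-a->S10 S3-b->S11 S3-c->S12 S4-a->S4 S4-b->S5 S4-c->S6 S5-a->S7 S5-b->S8 S5-c->S9 S6-a->S10 S6-b->S11 S6-c->S12 S7-a->S4 S7-b->S5 S7-c->S6 S8-a->S7 S8-b->S8 S8-c->S9 S9-a->S10 S9-b->S11 S9-c->S12 S10-a->S4 S10-b->S5 S10-c->S6 S11-a->S7 S11-b->S8 S11-c->S9 S12-a->S10 S12-b->S11 S12-c->S12

A DFA must remember the last 2 symbols (since which symbol is second-to-last isn't known until the input ends). Use one state per possible window of the last ≤2 symbols; accept from those whose window starts with `b`.
13 states suffice.
          a    b    c  
>  S0     S1   S2   S3 
   S1     S4   S5   S6 
   S2     S7   S8   S9 
   S3    S10  S11  S12 
   S4     S4   S5   S6 
   S5     S7   S8   S9 
   S6    S10  S11  S12 
 * S7     S4   S5   S6 
 * S8     S7   S8   S9 
 * S9    S10  S11  S12 
   S10    S4   S5   S6 
   S11    S7   S8   S9 
   S12   S10  S11  S12 
(> = start, * = accepting)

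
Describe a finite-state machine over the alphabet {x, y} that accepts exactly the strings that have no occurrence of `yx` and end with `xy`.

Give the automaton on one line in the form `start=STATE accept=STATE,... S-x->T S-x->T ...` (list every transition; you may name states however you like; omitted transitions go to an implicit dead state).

Handle the two conditions separately and then intersect. The first has 3 states tracking partial matches of the forbidden pattern `yx`; the second has 3 states tracking how much of the suffix `xy` has currently been matched. A product state is a pair (one from each), accepting exactly when both do.
        x   y  
>  S0   S1  S2 
   S1   S1  S3 
   S2   S4  S2 
 * S3   S4  S2 
   S4   S4  S5 
   S5   S4  S6 
   S6   S4  S6 
(> = start, * = accepting)

start=S0 accept=S3 S0-x->S1 S0-y->S2 S1-x->S1 S1-y->S3 S2-x->S4 S2-y->S2 S3-x->S4 S3-y->S2 S4-x->S4 S4-y->S5 S5-x->S4 S5-y->S6 S6-x->S4 S6-y->S6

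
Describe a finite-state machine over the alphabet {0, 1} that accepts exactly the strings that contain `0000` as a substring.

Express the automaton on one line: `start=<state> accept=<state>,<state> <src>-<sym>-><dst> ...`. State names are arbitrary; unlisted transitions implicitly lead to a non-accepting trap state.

start=s0 accept=s4 s0-0->s1 s0-1->s0 s1-0->s2 s1-1->s0 s2-0->s3 s2-1->s0 s3-0->s4 s3-1->s0 s4-0->s4 s4-1->s4

States s0..s3 record the length of the longest prefix of `0000` that matches the current input suffix. Reaching s4 means `0000` has been seen, and we stay there forever. Accept from s4.
5 states suffice.
        0   1  
>  s0   s1  s0 
   s1   s2  s0 
   s2   s3  s0 
   s3   s4  s0 
 * s4   s4  s4 
(> = start, * = accepting)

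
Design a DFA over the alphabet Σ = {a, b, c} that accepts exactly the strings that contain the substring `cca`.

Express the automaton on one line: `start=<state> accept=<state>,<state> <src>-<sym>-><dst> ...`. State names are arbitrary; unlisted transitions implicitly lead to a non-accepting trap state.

Track how much of `cca` has been matched so far: state q0 is no progress, q3 is the absorbing accept state reached once `cca` has occurred. Intermediate states record partial matches; on a mismatch, fall back to the longest reusable overlap.
4 states suffice.
        a   b   c  
>  q0   q0  q0  q1 
   q1   q0  q0  q2 
   q2   q3  q0  q2 
 * q3   q3  q3  q3 
(> = start, * = accepting)

start=q0 accept=q3 q0-a->q0 q0-b->q0 q0-c->q1 q1-a->q0 q1-b->q0 q1-c->q2 q2-a->q3 q2-b->q0 q2-c->q2 q3-a->q3 q3-b->q3 q3-c->q3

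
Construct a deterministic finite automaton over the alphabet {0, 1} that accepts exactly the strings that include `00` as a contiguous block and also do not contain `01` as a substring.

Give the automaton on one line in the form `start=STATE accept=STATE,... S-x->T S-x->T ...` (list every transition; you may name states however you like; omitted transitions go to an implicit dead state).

start=A accept=C A-0->B A-1->A B-0->C B-1->D C-0->C C-1->E D-0->F D-1->D E-0->E E-1->E F-0->E F-1->D

Build one automaton per condition and run them in lockstep. One (3 states) tracks whether and how much of `00` has been seen; the other (3 states) tracks partial matches of the forbidden pattern `01`. Each combined state is a pair, one component from each; accept when both components accept.
       0  1 
>  A   B  A 
   B   C  D 
 * C   C  E 
   D   F  D 
   E   E  E 
   F   E  D 
(> = start, * = accepting)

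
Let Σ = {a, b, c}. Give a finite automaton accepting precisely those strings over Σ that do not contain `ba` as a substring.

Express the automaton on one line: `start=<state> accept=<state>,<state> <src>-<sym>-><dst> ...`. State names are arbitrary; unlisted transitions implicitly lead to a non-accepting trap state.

start=q0 accept=q0,q1 q0-a->q0 q0-b->q1 q0-c->q0 q1-a->q2 q1-b->q1 q1-c->q0 q2-a->q2 q2-b->q2 q2-c->q2

Track partial matches of the forbidden pattern `ba`. State q2 is a dead state reached once `ba` has occurred; every other state accepts. q0 means no part of `ba` is currently matched.
With 3 states:
        a   b   c  
>* q0   q0  q1  q0 
 * q1   q2  q1  q0 
   q2   q2  q2  q2 
(> = start, * = accepting)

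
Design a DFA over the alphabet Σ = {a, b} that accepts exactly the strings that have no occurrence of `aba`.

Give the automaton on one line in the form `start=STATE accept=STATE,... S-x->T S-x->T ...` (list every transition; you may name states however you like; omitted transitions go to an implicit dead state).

This is the complement of 'contains `aba`'. Use the same substring-matching states — S0 through S3 holding how much of `aba` has just been matched — but flip the accepting set: everything except the trap S3 accepts.
A 4-state machine:
        a   b  
>* S0   S1  S0 
 * S1   S1  S2 
 * S2   S3  S0 
   S3   S3  S3 
(> = start, * = accepting)

start=S0 accept=S0,S1,S2 S0-a->S1 S0-b->S0 S1-a->S1 S1-b->S2 S2-a->S3 S2-b->S0 S3-a->S3 S3-b->S3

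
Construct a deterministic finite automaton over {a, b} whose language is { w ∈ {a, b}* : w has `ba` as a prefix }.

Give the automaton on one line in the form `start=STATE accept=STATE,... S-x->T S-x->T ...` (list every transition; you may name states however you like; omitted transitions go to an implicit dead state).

start=S0 accept=S2 S0-a->S3 S0-b->S1 S1-a->S2 S1-b->S3 S2-a->S2 S2-b->S2 S3-a->S3 S3-b->S3

Walk along `ba` while the input agrees: from S0 take `b` to S1, and so on. Any deviation drops to the rejecting sink S3. Once S2 is reached the prefix is confirmed and every continuation is accepted.
A 4-state machine:
        a   b  
>  S0   S3  S1 
   S1   S2  S3 
 * S2   S2  S2 
   S3   S3  S3 
(> = start, * = accepting)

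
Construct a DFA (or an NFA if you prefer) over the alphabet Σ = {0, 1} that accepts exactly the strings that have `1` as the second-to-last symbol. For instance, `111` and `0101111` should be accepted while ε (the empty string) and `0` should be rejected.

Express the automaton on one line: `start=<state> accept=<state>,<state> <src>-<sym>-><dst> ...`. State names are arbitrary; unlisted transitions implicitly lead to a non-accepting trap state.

A DFA must remember the last 2 symbols (since which symbol is second-to-last isn't known until the input ends). Use one state per possible window of the last ≤2 symbols; accept from those whose window starts with `1`.
7 states suffice.
       0  1 
>  A   B  C 
   B   D  E 
   C   F  G 
   D   D  E 
   E   F  G 
 * F   D  E 
 * G   F  G 
(> = start, * = accepting)

start=A accept=F,G A-0->B A-1->C B-0->D B-1->E C-0->F C-1->G D-0->D D-1->E E-0->F E-1->G F-0->D F-1->E G-0->F G-1->G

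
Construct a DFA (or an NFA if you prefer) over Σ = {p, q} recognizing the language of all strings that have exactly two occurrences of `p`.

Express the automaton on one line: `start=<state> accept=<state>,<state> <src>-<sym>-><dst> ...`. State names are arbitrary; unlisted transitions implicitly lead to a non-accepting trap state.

start=A accept=C A-p->B A-q->A B-p->C B-q->B C-p->D C-q->C D-p->D D-q->D

Count `p`s, saturating at 3: states A through C mean 0 through 2 `p`s seen; D means more than 2. Each `p` increments (capped at D); other symbols loop. Accept from {C}.
With 4 states:
       p  q 
>  A   B  A 
   B   C  B 
 * C   D  C 
   D   D  D 
(> = start, * = accepting)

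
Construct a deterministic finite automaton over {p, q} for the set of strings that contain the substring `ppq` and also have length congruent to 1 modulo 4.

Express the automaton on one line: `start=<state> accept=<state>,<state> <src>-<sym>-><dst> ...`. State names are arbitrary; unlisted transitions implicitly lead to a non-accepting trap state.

start=A accept=O A-p->B A-q->C B-p->D B-q->E C-p->F C-q->E D-p->G D-q->H E-p->I E-q->J F-p->G F-q->J G-p->K G-q->L H-p->L H-q->L I-p->K I-q->A J-p->M J-q->A K-p->N K-q->O L-p->O L-q->O M-p->N M-q->C N-p->D N-q->P O-p->P O-q->P P-p->H P-q->H

Handle the two conditions separately and then intersect. The first has 4 states tracking whether and how much of `ppq` has been seen; the second has 4 states tracking the input length modulo 4. A product state is a pair (one from each), accepting exactly when both do.
       p  q 
>  A   B  C 
   B   D  E 
   C   F  E 
   D   G  H 
   E   I  J 
   F   G  J 
   G   K  L 
   H   L  L 
   I   K  A 
   J   M  A 
   K   N  O 
   L   O  O 
   M   N  C 
   N   D  P 
 * O   P  P 
   P   H  H 
(> = start, * = accepting)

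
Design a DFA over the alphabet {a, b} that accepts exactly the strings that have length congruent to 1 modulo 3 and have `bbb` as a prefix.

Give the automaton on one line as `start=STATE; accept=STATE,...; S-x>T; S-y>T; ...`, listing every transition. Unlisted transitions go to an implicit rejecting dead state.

Build one automaton per condition and run them in lockstep. The first has 3 states tracking the input length modulo 3; the second has 5 states tracking whether the input so far still matches the prefix `bbb`. A product state is a pair (one from each), accepting exactly when both do. Minimizing collapses redundant product states.
A 7-state machine:
        a   b  
>  q0   q1  q2 
   q1   q1  q1 
   q2   q1  q3 
   q3   q1  q4 
   q4   q5  q5 
 * q5   q6  q6 
   q6   q4  q4 
(> = start, * = accepting)

start=q0; accept=q5; q0-a>q1; q0-b>q2; q1-a>q1; q1-b>q1; q2-a>q1; q2-b>q3; q3-a>q1; q3-b>q4; q4-a>q5; q4-b>q5; q5-a>q6; q5-b>q6; q6-a>q4; q6-b>q4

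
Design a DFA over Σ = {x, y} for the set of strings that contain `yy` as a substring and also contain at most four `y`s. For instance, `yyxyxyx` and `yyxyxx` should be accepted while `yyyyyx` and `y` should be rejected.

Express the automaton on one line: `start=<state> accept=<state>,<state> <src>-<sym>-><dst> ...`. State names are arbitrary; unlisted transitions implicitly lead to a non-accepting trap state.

Run two small machines in parallel and take their product. One (3 states) tracks whether and how much of `yy` has been seen; the other (6 states) tracks the count of `y`s, saturating at 5. Each combined state is a pair, one component from each; accept when both components accept. After merging equivalent states the machine shrinks.
10 states suffice.
        x   y  
>  s0   s0  s1 
   s1   s2  s3 
   s2   s2  s4 
 * s3   s3  s5 
   s4   s6  s5 
 * s5   s5  s7 
   s6   s6  s8 
 * s7   s7  s9 
   s8   s9  s7 
   s9   s9  s9 
(> = start, * = accepting)

start=s0 accept=s3,s5,s7 s0-x->s0 s0-y->s1 s1-x->s2 s1-y->s3 s2-x->s2 s2-y->s4 s3-x->s3 s3-y->s5 s4-x->s6 s4-y->s5 s5-x->s5 s5-y->s7 s6-x->s6 s6-y->s8 s7-x->s7 s7-y->s9 s8-x->s9 s8-y->s7 s9-x->s9 s9-y->s9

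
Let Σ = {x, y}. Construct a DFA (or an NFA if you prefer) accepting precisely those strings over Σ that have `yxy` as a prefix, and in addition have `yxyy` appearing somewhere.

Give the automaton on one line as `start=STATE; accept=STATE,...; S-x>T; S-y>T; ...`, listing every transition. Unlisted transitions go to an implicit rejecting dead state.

Build one automaton per condition and run them in lockstep. One (5 states) tracks whether the input so far still matches the prefix `yxy`; the other (5 states) tracks whether and how much of `yxyy` has been seen. Each combined state is a pair, one component from each; accept when both components accept.
With 13 states:
          x    y  
>  q0     q1   q2 
   q1     q1   q3 
   q2     q4   q3 
   q3     q5   q3 
   q4     q1   q6 
   q5     q1   q7 
   q6     q8   q9 
   q7     q5  q10 
   q8    q11   q6 
 * q9     q9   q9 
   q10   q10  q10 
   q11   q11  q12 
   q12    q8  q12 
(> = start, * = accepting)

start=q0; accept=q9; q0-x>q1; q0-y>q2; q1-x>q1; q1-y>q3; q2-x>q4; q2-y>q3; q3-x>q5; q3-y>q3; q4-x>q1; q4-y>q6; q5-x>q1; q5-y>q7; q6-x>q8; q6-y>q9; q7-x>q5; q7-y>q10; q8-x>q11; q8-y>q6; q9-x>q9; q9-y>q9; q10-x>q10; q10-y>q10; q11-x>q11; q11-y>q12; q12-x>q8; q12-y>q12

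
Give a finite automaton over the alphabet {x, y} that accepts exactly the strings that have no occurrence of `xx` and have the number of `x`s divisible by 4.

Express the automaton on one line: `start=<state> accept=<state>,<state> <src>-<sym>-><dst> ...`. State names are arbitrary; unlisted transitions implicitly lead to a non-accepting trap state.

Handle the two conditions separately and then intersect. One (3 states) tracks partial matches of the forbidden pattern `xx`; the other (4 states) tracks the count of `x`s modulo 4. Each combined state is a pair, one component from each; accept when both components accept.
          x    y  
>* s0     s1   s0 
   s1     s2   s3 
   s2     s4   s2 
   s3     s5   s3 
   s4     s6   s4 
   s5     s4   s7 
   s6     s8   s6 
   s7     s9   s7 
   s8     s2   s8 
   s9     s6  s10 
   s10   s11  s10 
 * s11    s8   s0 
(> = start, * = accepting)

start=s0 accept=s0,s11 s0-x->s1 s0-y->s0 s1-x->s2 s1-y->s3 s2-x->s4 s2-y->s2 s3-x->s5 s3-y->s3 s4-x->s6 s4-y->s4 s5-x->s4 s5-y->s7 s6-x->s8 s6-y->s6 s7-x->s9 s7-y->s7 s8-x->s2 s8-y->s8 s9-x->s6 s9-y->s10 s10-x->s11 s10-y->s10 s11-x->s8 s11-y->s0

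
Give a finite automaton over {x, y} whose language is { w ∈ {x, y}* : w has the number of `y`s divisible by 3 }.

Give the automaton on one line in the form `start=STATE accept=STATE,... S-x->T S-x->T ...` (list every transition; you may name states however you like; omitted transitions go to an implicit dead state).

Keep the running count of `y`s modulo 3: each `y` advances along the cycle A → B → C → A while other symbols loop. Accept at A.
3 states suffice.
       x  y 
>* A   A  B 
   B   B  C 
   C   C  A 
(> = start, * = accepting)

start=A accept=A A-x->A A-y->B B-x->B B-y->C C-x->C C-y->A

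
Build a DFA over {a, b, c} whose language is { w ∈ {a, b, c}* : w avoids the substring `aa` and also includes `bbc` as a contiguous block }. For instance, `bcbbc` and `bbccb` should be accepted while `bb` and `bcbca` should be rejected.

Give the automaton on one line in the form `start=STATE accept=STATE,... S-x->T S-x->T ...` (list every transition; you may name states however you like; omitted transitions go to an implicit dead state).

start=q0 accept=q6,q8 q0-a->q1 q0-b->q2 q0-c->q0 q1-a->q3 q1-b->q2 q1-c->q0 q2-a->q1 q2-b->q4 q2-c->q0 q3-a->q3 q3-b->q5 q3-c->q3 q4-a->q1 q4-b->q4 q4-c->q6 q5-a->q3 q5-b->q7 q5-c->q3 q6-a->q8 q6-b->q6 q6-c->q6 q7-a->q3 q7-b->q7 q7-c->q9 q8-a->q9 q8-b->q6 q8-c->q6 q9-a->q9 q9-b->q9 q9-c->q9

Handle the two conditions separately and then intersect. One (3 states) tracks partial matches of the forbidden pattern `aa`; the other (4 states) tracks whether and how much of `bbc` has been seen. Each combined state is a pair, one component from each; accept when both components accept.
With 10 states:
        a   b   c  
>  q0   q1  q2  q0 
   q1   q3  q2  q0 
   q2   q1  q4  q0 
   q3   q3  q5  q3 
   q4   q1  q4  q6 
   q5   q3  q7  q3 
 * q6   q8  q6  q6 
   q7   q3  q7  q9 
 * q8   q9  q6  q6 
   q9   q9  q9  q9 
(> = start, * = accepting)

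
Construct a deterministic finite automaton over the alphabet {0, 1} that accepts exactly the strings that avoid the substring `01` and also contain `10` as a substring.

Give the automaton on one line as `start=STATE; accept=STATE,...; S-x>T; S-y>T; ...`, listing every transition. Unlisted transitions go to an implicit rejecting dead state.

Run two small machines in parallel and take their product. The first has 3 states tracking partial matches of the forbidden pattern `01`; the second has 3 states tracking whether and how much of `10` has been seen. A product state is a pair (one from each), accepting exactly when both do. Equivalent product states are then merged.
4 states suffice.
        0   1  
>  s0   s1  s2 
   s1   s1  s1 
   s2   s3  s2 
 * s3   s3  s1 
(> = start, * = accepting)

start=s0; accept=s3; s0-0>s1; s0-1>s2; s1-0>s1; s1-1>s1; s2-0>s3; s2-1>s2; s3-0>s3; s3-1>s1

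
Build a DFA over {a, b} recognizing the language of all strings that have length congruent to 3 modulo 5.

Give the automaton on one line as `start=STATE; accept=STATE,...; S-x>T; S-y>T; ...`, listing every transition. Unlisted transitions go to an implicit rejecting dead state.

Count input length modulo 5: every symbol advances one step around the cycle q0 → q1 → q2 → q3 → q4 → q0. Accept at q3.
        a   b  
>  q0   q1  q1 
   q1   q2  q2 
   q2   q3  q3 
 * q3   q4  q4 
   q4   q0  q0 
(> = start, * = accepting)

start=q0; accept=q3; q0-a>q1; q0-b>q1; q1-a>q2; q1-b>q2; q2-a>q3; q2-b>q3; q3-a>q4; q3-b>q4; q4-a>q0; q4-b>q0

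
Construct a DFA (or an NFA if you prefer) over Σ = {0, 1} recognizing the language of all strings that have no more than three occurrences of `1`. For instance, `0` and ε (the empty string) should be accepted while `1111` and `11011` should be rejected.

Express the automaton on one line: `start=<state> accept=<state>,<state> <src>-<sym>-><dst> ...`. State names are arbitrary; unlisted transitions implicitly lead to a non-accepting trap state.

start=q0 accept=q0,q1,q2,q3 q0-0->q0 q0-1->q1 q1-0->q1 q1-1->q2 q2-0->q2 q2-1->q3 q3-0->q3 q3-1->q4 q4-0->q4 q4-1->q4

Count `1`s, saturating at 4: states q0 through q3 mean 0 through 3 `1`s seen; q4 means more than 3. Each `1` increments (capped at q4); other symbols loop. Accept from {q0, q1, q2, q3}.
With 5 states:
        0   1  
>* q0   q0  q1 
 * q1   q1  q2 
 * q2   q2  q3 
 * q3   q3  q4 
   q4   q4  q4 
(> = start, * = accepting)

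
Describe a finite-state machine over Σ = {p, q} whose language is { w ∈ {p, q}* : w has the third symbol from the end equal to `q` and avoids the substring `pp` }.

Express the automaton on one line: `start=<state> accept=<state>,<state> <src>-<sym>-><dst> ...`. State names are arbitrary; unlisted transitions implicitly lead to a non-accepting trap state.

Run two small machines in parallel and take their product. One (15 states) tracks the last 3 symbols read; the other (3 states) tracks partial matches of the forbidden pattern `pp`. Each combined state is a pair, one component from each; accept when both components accept.
With 20 states:
       p  q 
>  A   B  C 
   B   D  E 
   C   F  G 
   D   H  I 
   E   J  K 
   F   L  M 
   G   N  O 
   H   H  I 
   I   P  Q 
   J   L  M 
   K   N  O 
   L   H  I 
 * M   J  K 
 * N   L  M 
 * O   N  O 
   P   L  R 
   Q   S  T 
   R   P  Q 
   S   L  R 
   T   S  T 
(> = start, * = accepting)

start=A accept=M,N,O A-p->B A-q->C B-p->D B-q->E C-p->F C-q->G D-p->H D-q->I E-p->J E-q->K F-p->L F-q->M G-p->N G-q->O H-p->H H-q->I I-p->P I-q->Q J-p->L J-q->M K-p->N K-q->O L-p->H L-q->I M-p->J M-q->K N-p->L N-q->M O-p->N O-q->O P-p->L P-q->R Q-p->S Q-q->T R-p->P R-q->Q S-p->L S-q->R T-p->S T-q->T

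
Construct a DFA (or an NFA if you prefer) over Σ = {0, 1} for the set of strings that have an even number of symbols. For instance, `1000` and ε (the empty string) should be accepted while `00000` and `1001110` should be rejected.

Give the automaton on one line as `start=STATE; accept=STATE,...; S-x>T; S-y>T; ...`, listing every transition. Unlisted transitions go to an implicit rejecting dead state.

Only the length mod 2 matters, so use a 2-cycle: from any state, every input symbol moves to the next state, wrapping s1 back to s0. Mark s0 accepting.
A 2-state machine:
        0   1  
>* s0   s1  s1 
   s1   s0  s0 
(> = start, * = accepting)

start=s0; accept=s0; s0-0>s1; s0-1>s1; s1-0>s0; s1-1>s0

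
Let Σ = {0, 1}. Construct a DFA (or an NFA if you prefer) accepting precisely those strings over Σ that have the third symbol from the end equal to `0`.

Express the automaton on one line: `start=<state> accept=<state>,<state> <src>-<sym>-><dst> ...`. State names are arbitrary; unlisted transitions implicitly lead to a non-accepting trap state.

A DFA must remember the last 3 symbols (since which symbol is third-to-last isn't known until the input ends). Use one state per possible window of the last ≤3 symbols; accept from those whose window starts with `0`.
With 15 states:
          0    1  
>  q0     q1   q2 
   q1     q3   q4 
   q2     q5   q6 
   q3     q7   q8 
   q4     q9  q10 
   q5    q11  q12 
   q6    q13  q14 
 * q7     q7   q8 
 * q8     q9  q10 
 * q9    q11  q12 
 * q10   q13  q14 
   q11    q7   q8 
   q12    q9  q10 
   q13   q11  q12 
   q14   q13  q14 
(> = start, * = accepting)

start=q0 accept=q7,q8,q9,q10 q0-0->q1 q0-1->q2 q1-0->q3 q1-1->q4 q2-0->q5 q2-1->q6 q3-0->q7 q3-1->q8 q4-0->q9 q4-1->q10 q5-0->q11 q5-1->q12 q6-0->q13 q6-1->q14 q7-0->q7 q7-1->q8 q8-0->q9 q8-1->q10 q9-0->q11 q9-1->q12 q10-0->q13 q10-1->q14 q11-0->q7 q11-1->q8 q12-0->q9 q12-1->q10 q13-0->q11 q13-1->q12 q14-0->q13 q14-1->q14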